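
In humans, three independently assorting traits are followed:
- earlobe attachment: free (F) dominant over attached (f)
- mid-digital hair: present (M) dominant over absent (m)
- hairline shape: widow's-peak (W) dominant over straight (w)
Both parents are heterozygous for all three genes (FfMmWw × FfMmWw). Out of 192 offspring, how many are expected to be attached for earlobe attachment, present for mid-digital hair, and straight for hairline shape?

Trihybrid cross: FfMmWw × FfMmWw
Each trait segregates independently with a 3:1 phenotypic ratio, so each gene contributes 3/4 (dominant) or 1/4 (recessive).
Target: attached (earlobe attachment), present (mid-digital hair), straight (hairline shape)
Probability = product of independent per-trait probabilities
= 1/4 × 3/4 × 1/4 = 3/64
Expected count = 3/64 × 192 = 9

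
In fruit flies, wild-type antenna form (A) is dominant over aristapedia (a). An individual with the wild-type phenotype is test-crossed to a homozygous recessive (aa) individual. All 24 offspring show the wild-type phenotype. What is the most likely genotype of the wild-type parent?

Test cross: ? × aa
All offspring are wild-type.
If the unknown parent were heterozygous (Aa), about half of 24 offspring would be aristapedia; none are. The unknown parent is most likely homozygous dominant (AA).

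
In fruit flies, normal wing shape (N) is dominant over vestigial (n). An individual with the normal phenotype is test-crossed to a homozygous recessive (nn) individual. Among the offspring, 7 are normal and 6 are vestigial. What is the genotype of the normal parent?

Test cross: ? × nn
Offspring: 7 normal, 6 vestigial — approximately 1:1.
A 1:1 ratio in a test cross indicates the unknown parent is heterozygous (Nn).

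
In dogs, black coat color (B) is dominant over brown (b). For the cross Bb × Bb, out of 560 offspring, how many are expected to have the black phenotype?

Punnett square for Bb × Bb:
Offspring genotypes: 1 BB, 2 Bb, 1 bb
Total offspring: 4
Count with target: 3
Probability: 3/4
Expected count = 3/4 × 560 = 420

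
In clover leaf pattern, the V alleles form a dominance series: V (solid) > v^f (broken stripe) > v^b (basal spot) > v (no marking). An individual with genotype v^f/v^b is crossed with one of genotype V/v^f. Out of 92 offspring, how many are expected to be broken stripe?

Cross: v^f/v^b × V/v^f
Allele dominance: V > v^f > v^b > v
Offspring genotypes: 1 V/v^f, 1 v^f/v^f, 1 V/v^b, 1 v^f/v^b
Phenotype counts: 2 solid, 2 broken stripe
broken stripe: 2 out of 4 → fraction 1/2
Expected count = 1/2 × 92 = 46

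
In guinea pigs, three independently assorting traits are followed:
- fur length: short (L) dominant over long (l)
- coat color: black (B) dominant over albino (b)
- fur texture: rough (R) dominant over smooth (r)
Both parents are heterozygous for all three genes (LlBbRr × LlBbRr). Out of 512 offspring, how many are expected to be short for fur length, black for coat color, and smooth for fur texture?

Trihybrid cross: LlBbRr × LlBbRr
Each trait segregates independently with a 3:1 phenotypic ratio, so each gene contributes 3/4 (dominant) or 1/4 (recessive).
Target: short (fur length), black (coat color), smooth (fur texture)
Probability = product of independent per-trait probabilities
= 3/4 × 3/4 × 1/4 = 9/64
Expected count = 9/64 × 512 = 72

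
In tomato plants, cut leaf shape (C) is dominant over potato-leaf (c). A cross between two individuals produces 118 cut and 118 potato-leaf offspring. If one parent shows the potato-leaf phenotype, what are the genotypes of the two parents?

Observed offspring: 118 cut, 118 potato-leaf
The observed ratio simplifies to 1:1. One parent shows potato-leaf, so its genotype must be cc. A 1:1 offspring split requires the other parent to be heterozygous (Cc).
Parent genotypes: cc × Cc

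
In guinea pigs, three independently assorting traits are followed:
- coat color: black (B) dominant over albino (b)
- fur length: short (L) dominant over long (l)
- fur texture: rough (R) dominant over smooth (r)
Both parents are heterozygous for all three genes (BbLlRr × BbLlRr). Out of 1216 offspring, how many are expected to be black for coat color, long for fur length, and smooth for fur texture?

Trihybrid cross: BbLlRr × BbLlRr
Each trait segregates independently with a 3:1 phenotypic ratio, so each gene contributes 3/4 (dominant) or 1/4 (recessive).
Target: black (coat color), long (fur length), smooth (fur texture)
Probability = product of independent per-trait probabilities
= 3/4 × 1/4 × 1/4 = 3/64
Expected count = 3/64 × 1216 = 57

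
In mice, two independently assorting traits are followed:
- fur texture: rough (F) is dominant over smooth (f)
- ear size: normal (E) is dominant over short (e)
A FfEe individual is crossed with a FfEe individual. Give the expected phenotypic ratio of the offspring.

Dihybrid cross FfEe × FfEe — consider each gene separately:
fur texture: Ff × Ff → 1 FF, 2 Ff, 1 ff → 3 F_ : 1 ff (out of 4)
ear size: Ee × Ee → 1 EE, 2 Ee, 1 ee → 3 E_ : 1 ee (out of 4)
Combine (counts out of 4 × 4 = 16): rough/normal (F_E_) = 3×3 = 9; rough/short (F_ee) = 3×1 = 3; smooth/normal (ffE_) = 1×3 = 3; smooth/short (ffee) = 1×1 = 1
Phenotype counts (out of 16): 9 rough/normal, 3 rough/short, 3 smooth/normal, 1 smooth/short
Ratio: 9 rough/normal : 3 rough/short : 3 smooth/normal : 1 smooth/short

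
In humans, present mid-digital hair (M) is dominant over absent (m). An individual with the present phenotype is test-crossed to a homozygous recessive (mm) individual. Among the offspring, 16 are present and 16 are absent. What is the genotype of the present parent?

Test cross: ? × mm
Offspring: 16 present, 16 absent — approximately 1:1.
A 1:1 ratio in a test cross indicates the unknown parent is heterozygous (Mm).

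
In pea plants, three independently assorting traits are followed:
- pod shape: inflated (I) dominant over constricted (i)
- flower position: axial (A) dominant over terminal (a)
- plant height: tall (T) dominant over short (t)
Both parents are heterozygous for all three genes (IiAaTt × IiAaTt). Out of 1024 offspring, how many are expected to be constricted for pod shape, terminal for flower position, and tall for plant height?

Trihybrid cross: IiAaTt × IiAaTt
Each trait segregates independently with a 3:1 phenotypic ratio, so each gene contributes 3/4 (dominant) or 1/4 (recessive).
Target: constricted (pod shape), terminal (flower position), tall (plant height)
Probability = product of independent per-trait probabilities
= 1/4 × 1/4 × 3/4 = 3/64
Expected count = 3/64 × 1024 = 48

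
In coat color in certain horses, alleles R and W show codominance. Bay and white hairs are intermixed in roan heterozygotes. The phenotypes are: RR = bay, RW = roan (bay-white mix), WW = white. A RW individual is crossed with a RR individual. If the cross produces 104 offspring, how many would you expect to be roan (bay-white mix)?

Punnett square for RW × RR:
Offspring genotypes: 2 RR, 2 RW
Phenotype counts: 2 bay, 2 roan (bay-white mix)
roan (bay-white mix): 2 out of 4 → fraction 1/2
Expected count = 1/2 × 104 = 52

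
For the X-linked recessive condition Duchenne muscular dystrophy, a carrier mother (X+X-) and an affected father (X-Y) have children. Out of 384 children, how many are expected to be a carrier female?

Cross: X+X- × X-Y
Offspring: 1 X+X-, 1 X+Y, 1 X-X-, 1 X-Y
Probability of a carrier female: 1/4
Expected count = 1/4 × 384 = 96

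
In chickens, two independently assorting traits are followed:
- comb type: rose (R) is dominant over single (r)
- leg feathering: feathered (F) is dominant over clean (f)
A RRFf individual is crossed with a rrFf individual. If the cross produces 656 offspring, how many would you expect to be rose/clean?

Dihybrid cross RRFf × rrFf — consider each gene separately:
comb type: RR × rr → 4 Rr → 4 R_ (out of 4)
leg feathering: Ff × Ff → 1 FF, 2 Ff, 1 ff → 3 F_ : 1 ff (out of 4)
Combine (counts out of 4 × 4 = 16): rose/feathered (R_F_) = 4×3 = 12; rose/clean (R_ff) = 4×1 = 4
Phenotype counts (out of 16): 12 rose/feathered, 4 rose/clean
rose/clean: 4 out of 16 → fraction 1/4
Expected count = 1/4 × 656 = 164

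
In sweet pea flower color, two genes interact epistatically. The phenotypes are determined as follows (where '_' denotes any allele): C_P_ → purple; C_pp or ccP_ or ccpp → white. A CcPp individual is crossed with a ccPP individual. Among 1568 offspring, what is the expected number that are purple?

Cross: CcPp × ccPP — consider each gene separately:
C gene: Cc × cc → 2 Cc, 2 cc → 2 C_ : 2 cc (out of 4)
P gene: Pp × PP → 2 PP, 2 Pp → 4 P_ (out of 4)
Genotype classes (out of 4 × 4 = 16): C_P_ = 2×4 = 8; ccP_ = 2×4 = 8
Apply the phenotype rules: C_P_ (8) → purple; ccP_ (8) → white
Phenotype counts (out of 16): 8 purple, 8 white
purple: 8 out of 16 → fraction 1/2
Expected count = 1/2 × 1568 = 784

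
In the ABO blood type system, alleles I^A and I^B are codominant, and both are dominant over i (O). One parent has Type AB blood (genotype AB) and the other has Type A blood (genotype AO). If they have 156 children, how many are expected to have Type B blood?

Cross: AB × AO
Possible offspring genotypes: 1 AA, 1 AO, 1 AB, 1 BO
Blood type counts: 2 Type A, 1 Type AB, 1 Type B
Probability of Type B: 1/4
Expected count = 1/4 × 156 = 39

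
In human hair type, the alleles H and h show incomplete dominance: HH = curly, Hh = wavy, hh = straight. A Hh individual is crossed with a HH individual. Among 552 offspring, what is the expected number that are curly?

Punnett square for Hh × HH:
Offspring genotypes: 2 HH, 2 Hh
Phenotype counts: 2 curly, 2 wavy
curly: 2 out of 4 → fraction 1/2
Expected count = 1/2 × 552 = 276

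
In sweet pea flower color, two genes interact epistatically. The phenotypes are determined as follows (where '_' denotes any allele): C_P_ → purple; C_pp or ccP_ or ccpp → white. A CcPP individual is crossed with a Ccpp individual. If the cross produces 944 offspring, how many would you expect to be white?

Cross: CcPP × Ccpp — consider each gene separately:
C gene: Cc × Cc → 1 CC, 2 Cc, 1 cc → 3 C_ : 1 cc (out of 4)
P gene: PP × pp → 4 Pp → 4 P_ (out of 4)
Genotype classes (out of 4 × 4 = 16): C_P_ = 3×4 = 12; ccP_ = 1×4 = 4
Apply the phenotype rules: C_P_ (12) → purple; ccP_ (4) → white
Phenotype counts (out of 16): 12 purple, 4 white
white: 4 out of 16 → fraction 1/4
Expected count = 1/4 × 944 = 236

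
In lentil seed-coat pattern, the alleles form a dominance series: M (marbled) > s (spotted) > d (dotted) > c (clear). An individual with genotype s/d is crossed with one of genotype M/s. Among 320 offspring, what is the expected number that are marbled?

Cross: s/d × M/s
Allele dominance: M > s > d > c
Offspring genotypes: 1 M/s, 1 s/s, 1 M/d, 1 s/d
Phenotype counts: 2 marbled, 2 spotted
marbled: 2 out of 4 → fraction 1/2
Expected count = 1/2 × 320 = 160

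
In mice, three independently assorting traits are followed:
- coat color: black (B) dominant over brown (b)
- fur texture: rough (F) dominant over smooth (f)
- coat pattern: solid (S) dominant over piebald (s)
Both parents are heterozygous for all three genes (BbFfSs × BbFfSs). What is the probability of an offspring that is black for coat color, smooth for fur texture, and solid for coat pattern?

Trihybrid cross: BbFfSs × BbFfSs
Each trait segregates independently with a 3:1 phenotypic ratio, so each gene contributes 3/4 (dominant) or 1/4 (recessive).
Target: black (coat color), smooth (fur texture), solid (coat pattern)
Probability = product of independent per-trait probabilities
= 3/4 × 1/4 × 3/4 = 9/64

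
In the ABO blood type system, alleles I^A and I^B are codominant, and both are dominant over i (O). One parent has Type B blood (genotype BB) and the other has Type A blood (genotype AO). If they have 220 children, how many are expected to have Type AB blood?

Cross: BB × AO
Possible offspring genotypes: 2 AB, 2 BO
Blood type counts: 2 Type AB, 2 Type B
Probability of Type AB: 2/4 = 1/2
Expected count = 1/2 × 220 = 110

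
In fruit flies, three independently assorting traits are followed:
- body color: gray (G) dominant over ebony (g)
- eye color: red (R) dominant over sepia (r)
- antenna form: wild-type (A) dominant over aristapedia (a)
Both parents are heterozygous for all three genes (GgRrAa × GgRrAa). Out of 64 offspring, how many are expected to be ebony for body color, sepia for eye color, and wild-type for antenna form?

Trihybrid cross: GgRrAa × GgRrAa
Each trait segregates independently with a 3:1 phenotypic ratio, so each gene contributes 3/4 (dominant) or 1/4 (recessive).
Target: ebony (body color), sepia (eye color), wild-type (antenna form)
Probability = product of independent per-trait probabilities
= 1/4 × 1/4 × 3/4 = 3/64
Expected count = 3/64 × 64 = 3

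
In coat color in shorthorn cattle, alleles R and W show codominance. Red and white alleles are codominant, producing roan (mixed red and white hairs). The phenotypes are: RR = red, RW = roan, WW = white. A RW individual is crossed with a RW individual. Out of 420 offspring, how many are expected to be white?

Punnett square for RW × RW:
Offspring genotypes: 1 RR, 2 RW, 1 WW
Phenotype counts: 1 red, 2 roan, 1 white
white: 1 out of 4 → fraction 1/4
Expected count = 1/4 × 420 = 105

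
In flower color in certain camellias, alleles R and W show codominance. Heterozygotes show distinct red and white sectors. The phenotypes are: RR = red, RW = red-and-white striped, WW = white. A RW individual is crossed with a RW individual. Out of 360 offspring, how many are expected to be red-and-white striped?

Punnett square for RW × RW:
Offspring genotypes: 1 RR, 2 RW, 1 WW
Phenotype counts: 1 red, 2 red-and-white striped, 1 white
red-and-white striped: 2 out of 4 → fraction 1/2
Expected count = 1/2 × 360 = 180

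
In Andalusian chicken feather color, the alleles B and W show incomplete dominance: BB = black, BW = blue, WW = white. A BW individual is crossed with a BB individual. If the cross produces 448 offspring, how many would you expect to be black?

Punnett square for BW × BB:
Offspring genotypes: 2 BB, 2 BW
Phenotype counts: 2 black, 2 blue
black: 2 out of 4 → fraction 1/2
Expected count = 1/2 × 448 = 224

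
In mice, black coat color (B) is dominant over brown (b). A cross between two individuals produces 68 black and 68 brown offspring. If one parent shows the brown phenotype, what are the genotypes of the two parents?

Observed offspring: 68 black, 68 brown
The observed ratio simplifies to 1:1. One parent shows brown, so its genotype must be bb. A 1:1 offspring split requires the other parent to be heterozygous (Bb).
Parent genotypes: bb × Bb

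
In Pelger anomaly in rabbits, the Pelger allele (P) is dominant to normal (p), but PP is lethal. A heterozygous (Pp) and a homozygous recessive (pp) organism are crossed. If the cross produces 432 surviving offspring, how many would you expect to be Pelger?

Cross: Pp × pp
Punnett square offspring (before lethality): 2 Pp, 2 pp
No PP offspring are produced in this cross.
Pelger: 2 out of 4 → fraction 1/2
Expected count = 1/2 × 432 = 216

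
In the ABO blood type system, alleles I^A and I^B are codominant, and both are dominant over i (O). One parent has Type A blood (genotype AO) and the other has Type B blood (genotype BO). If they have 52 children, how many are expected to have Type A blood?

Cross: AO × BO
Possible offspring genotypes: 1 AB, 1 AO, 1 BO, 1 OO
Blood type counts: 1 Type AB, 1 Type A, 1 Type B, 1 Type O
Probability of Type A: 1/4
Expected count = 1/4 × 52 = 13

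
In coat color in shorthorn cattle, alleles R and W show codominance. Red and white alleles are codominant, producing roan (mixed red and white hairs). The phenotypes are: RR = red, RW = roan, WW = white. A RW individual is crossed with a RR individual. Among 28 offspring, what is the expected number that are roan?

Punnett square for RW × RR:
Offspring genotypes: 2 RR, 2 RW
Phenotype counts: 2 red, 2 roan
roan: 2 out of 4 → fraction 1/2
Expected count = 1/2 × 28 = 14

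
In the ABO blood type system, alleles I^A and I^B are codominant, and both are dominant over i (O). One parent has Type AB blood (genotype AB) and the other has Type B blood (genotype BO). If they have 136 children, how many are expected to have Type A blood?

Cross: AB × BO
Possible offspring genotypes: 1 AB, 1 AO, 1 BB, 1 BO
Blood type counts: 1 Type AB, 1 Type A, 2 Type B
Probability of Type A: 1/4
Expected count = 1/4 × 136 = 34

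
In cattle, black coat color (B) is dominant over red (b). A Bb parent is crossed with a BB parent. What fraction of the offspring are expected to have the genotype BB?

Punnett square for Bb × BB:
Offspring genotypes: 2 BB, 2 Bb
Total offspring: 4
Count with target: 2
Probability: 2/4 = 1/2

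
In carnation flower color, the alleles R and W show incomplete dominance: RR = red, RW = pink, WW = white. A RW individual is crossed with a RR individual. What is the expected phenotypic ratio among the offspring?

Punnett square for RW × RR:
Offspring genotypes: 2 RR, 2 RW
Phenotype counts: 2 red, 2 pink
Ratio: 1 red : 1 pink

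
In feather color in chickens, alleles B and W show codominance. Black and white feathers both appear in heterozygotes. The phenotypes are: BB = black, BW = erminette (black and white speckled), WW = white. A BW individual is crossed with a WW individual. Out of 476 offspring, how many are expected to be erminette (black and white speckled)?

Punnett square for BW × WW:
Offspring genotypes: 2 BW, 2 WW
Phenotype counts: 2 erminette (black and white speckled), 2 white
erminette (black and white speckled): 2 out of 4 → fraction 1/2
Expected count = 1/2 × 476 = 238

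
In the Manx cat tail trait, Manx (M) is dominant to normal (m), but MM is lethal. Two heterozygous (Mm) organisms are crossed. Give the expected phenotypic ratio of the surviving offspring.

Cross: Mm × Mm
Punnett square offspring (before lethality): 1 MM, 2 Mm, 1 mm
The MM genotype is lethal (embryos die); surviving offspring: 2 Mm, 1 mm
Ratio: 2 Manx (tailless) : 1 normal-tailed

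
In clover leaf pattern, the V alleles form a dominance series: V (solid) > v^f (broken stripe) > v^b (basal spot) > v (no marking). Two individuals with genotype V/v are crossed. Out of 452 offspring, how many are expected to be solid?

Cross: V/v × V/v
Allele dominance: V > v^f > v^b > v
Offspring genotypes: 1 V/V, 2 V/v, 1 v/v
Phenotype counts: 3 solid, 1 unmarked
solid: 3 out of 4 → fraction 3/4
Expected count = 3/4 × 452 = 339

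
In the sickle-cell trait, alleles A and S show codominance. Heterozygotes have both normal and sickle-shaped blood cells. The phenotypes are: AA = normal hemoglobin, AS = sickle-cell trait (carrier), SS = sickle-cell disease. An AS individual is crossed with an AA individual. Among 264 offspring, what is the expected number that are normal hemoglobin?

Punnett square for AS × AA:
Offspring genotypes: 2 AA, 2 AS
Phenotype counts: 2 normal hemoglobin, 2 sickle-cell trait (carrier)
normal hemoglobin: 2 out of 4 → fraction 1/2
Expected count = 1/2 × 264 = 132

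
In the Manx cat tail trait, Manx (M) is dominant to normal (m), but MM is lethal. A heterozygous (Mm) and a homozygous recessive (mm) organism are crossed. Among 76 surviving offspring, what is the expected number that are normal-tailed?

Cross: Mm × mm
Punnett square offspring (before lethality): 2 Mm, 2 mm
No MM offspring are produced in this cross.
normal-tailed: 2 out of 4 → fraction 1/2
Expected count = 1/2 × 76 = 38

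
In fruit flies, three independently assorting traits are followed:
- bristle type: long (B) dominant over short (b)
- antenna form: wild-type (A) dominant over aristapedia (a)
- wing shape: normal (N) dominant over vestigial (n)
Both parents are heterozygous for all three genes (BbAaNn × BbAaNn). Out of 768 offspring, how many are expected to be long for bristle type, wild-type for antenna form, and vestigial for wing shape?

Trihybrid cross: BbAaNn × BbAaNn
Each trait segregates independently with a 3:1 phenotypic ratio, so each gene contributes 3/4 (dominant) or 1/4 (recessive).
Target: long (bristle type), wild-type (antenna form), vestigial (wing shape)
Probability = product of independent per-trait probabilities
= 3/4 × 3/4 × 1/4 = 9/64
Expected count = 9/64 × 768 = 108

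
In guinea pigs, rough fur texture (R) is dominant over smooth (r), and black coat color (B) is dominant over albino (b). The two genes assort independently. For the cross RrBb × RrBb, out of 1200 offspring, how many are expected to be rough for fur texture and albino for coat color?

Dihybrid cross RrBb × RrBb — consider each gene separately:
fur texture: Rr × Rr → 1 RR, 2 Rr, 1 rr → 3 R_ : 1 rr (out of 4)
coat color: Bb × Bb → 1 BB, 2 Bb, 1 bb → 3 B_ : 1 bb (out of 4)
Looking for: rough (R_) and albino (bb)
P(rough) = 3/4, P(albino) = 1/4
P(both) = 3/4 × 1/4 = 3/16
Expected count = 3/16 × 1200 = 225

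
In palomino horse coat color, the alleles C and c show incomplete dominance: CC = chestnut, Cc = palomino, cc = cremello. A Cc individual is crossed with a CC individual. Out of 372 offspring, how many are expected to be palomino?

Punnett square for Cc × CC:
Offspring genotypes: 2 CC, 2 Cc
Phenotype counts: 2 chestnut, 2 palomino
palomino: 2 out of 4 → fraction 1/2
Expected count = 1/2 × 372 = 186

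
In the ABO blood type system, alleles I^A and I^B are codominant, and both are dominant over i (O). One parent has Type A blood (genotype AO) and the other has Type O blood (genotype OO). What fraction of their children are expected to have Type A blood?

Cross: AO × OO
Possible offspring genotypes: 2 AO, 2 OO
Blood type counts: 2 Type A, 2 Type O
Probability of Type A: 2/4 = 1/2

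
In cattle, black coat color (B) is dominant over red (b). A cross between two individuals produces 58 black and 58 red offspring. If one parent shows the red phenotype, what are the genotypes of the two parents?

Observed offspring: 58 black, 58 red
The observed ratio simplifies to 1:1. One parent shows red, so its genotype must be bb. A 1:1 offspring split requires the other parent to be heterozygous (Bb).
Parent genotypes: bb × Bb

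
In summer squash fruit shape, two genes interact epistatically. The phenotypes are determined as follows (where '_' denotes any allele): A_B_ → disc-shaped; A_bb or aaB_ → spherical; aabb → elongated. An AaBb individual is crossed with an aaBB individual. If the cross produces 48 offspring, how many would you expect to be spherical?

Cross: AaBb × aaBB — consider each gene separately:
A gene: Aa × aa → 2 Aa, 2 aa → 2 A_ : 2 aa (out of 4)
B gene: Bb × BB → 2 BB, 2 Bb → 4 B_ (out of 4)
Genotype classes (out of 4 × 4 = 16): A_B_ = 2×4 = 8; aaB_ = 2×4 = 8
Apply the phenotype rules: A_B_ (8) → disc-shaped; aaB_ (8) → spherical
Phenotype counts (out of 16): 8 disc-shaped, 8 spherical
spherical: 8 out of 16 → fraction 1/2
Expected count = 1/2 × 48 = 24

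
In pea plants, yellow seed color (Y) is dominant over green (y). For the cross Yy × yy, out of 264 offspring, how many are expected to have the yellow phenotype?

Punnett square for Yy × yy:
Offspring genotypes: 2 Yy, 2 yy
Total offspring: 4
Count with target: 2
Probability: 2/4 = 1/2
Expected count = 1/2 × 264 = 132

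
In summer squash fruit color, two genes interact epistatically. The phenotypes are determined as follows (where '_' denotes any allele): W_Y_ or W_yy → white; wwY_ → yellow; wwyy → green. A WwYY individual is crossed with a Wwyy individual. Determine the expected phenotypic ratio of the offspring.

Cross: WwYY × Wwyy — consider each gene separately:
W gene: Ww × Ww → 1 WW, 2 Ww, 1 ww → 3 W_ : 1 ww (out of 4)
Y gene: YY × yy → 4 Yy → 4 Y_ (out of 4)
Genotype classes (out of 4 × 4 = 16): W_Y_ = 3×4 = 12; wwY_ = 1×4 = 4
Apply the phenotype rules: W_Y_ (12) → white; wwY_ (4) → yellow
Phenotype counts (out of 16): 12 white, 4 yellow
Ratio: 3 white : 1 yellow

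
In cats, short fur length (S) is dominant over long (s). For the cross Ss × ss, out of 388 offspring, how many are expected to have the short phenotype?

Punnett square for Ss × ss:
Offspring genotypes: 2 Ss, 2 ss
Total offspring: 4
Count with target: 2
Probability: 2/4 = 1/2
Expected count = 1/2 × 388 = 194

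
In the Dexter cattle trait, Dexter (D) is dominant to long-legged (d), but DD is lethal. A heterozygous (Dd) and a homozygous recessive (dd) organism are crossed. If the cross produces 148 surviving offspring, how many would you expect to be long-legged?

Cross: Dd × dd
Punnett square offspring (before lethality): 2 Dd, 2 dd
No DD offspring are produced in this cross.
long-legged: 2 out of 4 → fraction 1/2
Expected count = 1/2 × 148 = 74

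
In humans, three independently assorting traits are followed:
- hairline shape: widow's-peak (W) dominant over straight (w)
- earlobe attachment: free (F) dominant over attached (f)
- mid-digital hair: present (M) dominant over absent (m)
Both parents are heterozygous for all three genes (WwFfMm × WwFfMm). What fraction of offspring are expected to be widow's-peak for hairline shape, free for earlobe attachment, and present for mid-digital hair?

Trihybrid cross: WwFfMm × WwFfMm
Each trait segregates independently with a 3:1 phenotypic ratio, so each gene contributes 3/4 (dominant) or 1/4 (recessive).
Target: widow's-peak (hairline shape), free (earlobe attachment), present (mid-digital hair)
Probability = product of independent per-trait probabilities
= 3/4 × 3/4 × 3/4 = 27/64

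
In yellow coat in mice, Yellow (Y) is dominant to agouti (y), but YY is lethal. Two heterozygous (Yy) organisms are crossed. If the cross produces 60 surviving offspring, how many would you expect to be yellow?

Cross: Yy × Yy
Punnett square offspring (before lethality): 1 YY, 2 Yy, 1 yy
The YY genotype is lethal (embryos die); surviving offspring: 2 Yy, 1 yy
yellow: 2 out of 3 → fraction 2/3
Expected count = 2/3 × 60 = 40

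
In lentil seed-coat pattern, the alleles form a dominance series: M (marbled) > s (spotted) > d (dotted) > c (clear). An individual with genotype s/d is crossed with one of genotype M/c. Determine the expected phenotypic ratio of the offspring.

Cross: s/d × M/c
Allele dominance: M > s > d > c
Offspring genotypes: 1 M/s, 1 s/c, 1 M/d, 1 d/c
Phenotype counts: 2 marbled, 1 spotted, 1 dotted
Ratio: 2 marbled : 1 spotted : 1 dotted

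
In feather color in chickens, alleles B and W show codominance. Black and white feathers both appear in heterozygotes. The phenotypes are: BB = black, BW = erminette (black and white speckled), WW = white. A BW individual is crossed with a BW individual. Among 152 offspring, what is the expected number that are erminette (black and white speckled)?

Punnett square for BW × BW:
Offspring genotypes: 1 BB, 2 BW, 1 WW
Phenotype counts: 1 black, 2 erminette (black and white speckled), 1 white
erminette (black and white speckled): 2 out of 4 → fraction 1/2
Expected count = 1/2 × 152 = 76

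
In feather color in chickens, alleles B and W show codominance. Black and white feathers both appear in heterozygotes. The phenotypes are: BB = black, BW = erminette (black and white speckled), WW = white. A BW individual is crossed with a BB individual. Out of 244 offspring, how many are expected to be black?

Punnett square for BW × BB:
Offspring genotypes: 2 BB, 2 BW
Phenotype counts: 2 black, 2 erminette (black and white speckled)
black: 2 out of 4 → fraction 1/2
Expected count = 1/2 × 244 = 122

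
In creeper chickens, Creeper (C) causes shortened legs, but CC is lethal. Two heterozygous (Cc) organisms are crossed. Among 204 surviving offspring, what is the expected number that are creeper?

Cross: Cc × Cc
Punnett square offspring (before lethality): 1 CC, 2 Cc, 1 cc
The CC genotype is lethal (embryos die); surviving offspring: 2 Cc, 1 cc
creeper: 2 out of 3 → fraction 2/3
Expected count = 2/3 × 204 = 136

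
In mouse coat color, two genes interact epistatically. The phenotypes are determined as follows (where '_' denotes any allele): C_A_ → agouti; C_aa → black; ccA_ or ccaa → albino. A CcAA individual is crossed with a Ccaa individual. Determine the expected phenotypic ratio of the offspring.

Cross: CcAA × Ccaa — consider each gene separately:
C gene: Cc × Cc → 1 CC, 2 Cc, 1 cc → 3 C_ : 1 cc (out of 4)
A gene: AA × aa → 4 Aa → 4 A_ (out of 4)
Genotype classes (out of 4 × 4 = 16): C_A_ = 3×4 = 12; ccA_ = 1×4 = 4
Apply the phenotype rules: C_A_ (12) → agouti; ccA_ (4) → albino
Phenotype counts (out of 16): 12 agouti, 4 albino
Ratio: 3 agouti : 1 albino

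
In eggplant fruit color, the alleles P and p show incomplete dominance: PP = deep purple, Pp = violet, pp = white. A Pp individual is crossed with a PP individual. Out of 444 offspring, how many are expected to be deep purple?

Punnett square for Pp × PP:
Offspring genotypes: 2 PP, 2 Pp
Phenotype counts: 2 deep purple, 2 violet
deep purple: 2 out of 4 → fraction 1/2
Expected count = 1/2 × 444 = 222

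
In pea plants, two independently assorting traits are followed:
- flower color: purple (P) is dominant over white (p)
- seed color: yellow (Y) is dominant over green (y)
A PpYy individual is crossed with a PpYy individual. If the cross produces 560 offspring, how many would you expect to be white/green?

Dihybrid cross PpYy × PpYy — consider each gene separately:
flower color: Pp × Pp → 1 PP, 2 Pp, 1 pp → 3 P_ : 1 pp (out of 4)
seed color: Yy × Yy → 1 YY, 2 Yy, 1 yy → 3 Y_ : 1 yy (out of 4)
Combine (counts out of 4 × 4 = 16): purple/yellow (P_Y_) = 3×3 = 9; purple/green (P_yy) = 3×1 = 3; white/yellow (ppY_) = 1×3 = 3; white/green (ppyy) = 1×1 = 1
Phenotype counts (out of 16): 9 purple/yellow, 3 purple/green, 3 white/yellow, 1 white/green
white/green: 1 out of 16 → fraction 1/16
Expected count = 1/16 × 560 = 35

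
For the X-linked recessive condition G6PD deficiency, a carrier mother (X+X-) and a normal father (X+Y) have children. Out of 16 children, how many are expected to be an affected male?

Cross: X+X- × X+Y
Offspring: 1 X+X+, 1 X+Y, 1 X+X-, 1 X-Y
Probability of an affected male: 1/4
Expected count = 1/4 × 16 = 4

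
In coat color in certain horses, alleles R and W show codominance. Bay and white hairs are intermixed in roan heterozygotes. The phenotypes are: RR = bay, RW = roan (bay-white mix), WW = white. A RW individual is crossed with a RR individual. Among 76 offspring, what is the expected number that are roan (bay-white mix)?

Punnett square for RW × RR:
Offspring genotypes: 2 RR, 2 RW
Phenotype counts: 2 bay, 2 roan (bay-white mix)
roan (bay-white mix): 2 out of 4 → fraction 1/2
Expected count = 1/2 × 76 = 38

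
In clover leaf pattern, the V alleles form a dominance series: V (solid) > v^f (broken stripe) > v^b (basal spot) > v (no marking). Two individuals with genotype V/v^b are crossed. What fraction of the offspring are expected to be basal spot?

Cross: V/v^b × V/v^b
Allele dominance: V > v^f > v^b > v
Offspring genotypes: 1 V/V, 2 V/v^b, 1 v^b/v^b
Phenotype counts: 3 solid, 1 basal spot
basal spot: 1 out of 4
Probability: 1/4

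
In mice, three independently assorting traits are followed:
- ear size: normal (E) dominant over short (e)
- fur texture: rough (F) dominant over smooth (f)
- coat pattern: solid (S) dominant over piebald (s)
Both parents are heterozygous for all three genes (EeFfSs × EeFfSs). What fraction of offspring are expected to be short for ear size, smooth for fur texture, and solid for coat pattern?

Trihybrid cross: EeFfSs × EeFfSs
Each trait segregates independently with a 3:1 phenotypic ratio, so each gene contributes 3/4 (dominant) or 1/4 (recessive).
Target: short (ear size), smooth (fur texture), solid (coat pattern)
Probability = product of independent per-trait probabilities
= 1/4 × 1/4 × 3/4 = 3/64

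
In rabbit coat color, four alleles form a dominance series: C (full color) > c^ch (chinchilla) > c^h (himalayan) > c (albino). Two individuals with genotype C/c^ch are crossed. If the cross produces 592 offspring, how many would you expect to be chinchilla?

Cross: C/c^ch × C/c^ch
Allele dominance: C > c^ch > c^h > c
Offspring genotypes: 1 C/C, 2 C/c^ch, 1 c^ch/c^ch
Phenotype counts: 3 full color, 1 chinchilla
chinchilla: 1 out of 4 → fraction 1/4
Expected count = 1/4 × 592 = 148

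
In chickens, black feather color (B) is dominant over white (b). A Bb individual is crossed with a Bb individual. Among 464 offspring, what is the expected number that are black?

Punnett square for Bb × Bb:
Offspring genotypes: 1 BB, 2 Bb, 1 bb
black: 3, white: 1
black: 3 out of 4 → fraction 3/4
Expected count = 3/4 × 464 = 348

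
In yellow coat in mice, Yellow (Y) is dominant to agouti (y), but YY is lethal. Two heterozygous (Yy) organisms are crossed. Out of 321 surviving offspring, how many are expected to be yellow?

Cross: Yy × Yy
Punnett square offspring (before lethality): 1 YY, 2 Yy, 1 yy
The YY genotype is lethal (embryos die); surviving offspring: 2 Yy, 1 yy
yellow: 2 out of 3 → fraction 2/3
Expected count = 2/3 × 321 = 214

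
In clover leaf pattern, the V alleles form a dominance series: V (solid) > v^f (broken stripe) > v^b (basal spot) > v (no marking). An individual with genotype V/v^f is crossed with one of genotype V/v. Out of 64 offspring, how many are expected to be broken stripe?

Cross: V/v^f × V/v
Allele dominance: V > v^f > v^b > v
Offspring genotypes: 1 V/V, 1 V/v, 1 V/v^f, 1 v^f/v
Phenotype counts: 3 solid, 1 broken stripe
broken stripe: 1 out of 4 → fraction 1/4
Expected count = 1/4 × 64 = 16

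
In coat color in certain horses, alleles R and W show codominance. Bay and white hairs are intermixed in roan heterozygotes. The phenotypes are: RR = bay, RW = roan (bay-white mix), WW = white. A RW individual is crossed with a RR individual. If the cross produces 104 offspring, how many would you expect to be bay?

Punnett square for RW × RR:
Offspring genotypes: 2 RR, 2 RW
Phenotype counts: 2 bay, 2 roan (bay-white mix)
bay: 2 out of 4 → fraction 1/2
Expected count = 1/2 × 104 = 52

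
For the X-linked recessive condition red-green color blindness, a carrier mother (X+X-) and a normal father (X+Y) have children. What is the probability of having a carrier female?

Cross: X+X- × X+Y
Offspring: 1 X+X+, 1 X+Y, 1 X+X-, 1 X-Y
Probability of a carrier female: 1/4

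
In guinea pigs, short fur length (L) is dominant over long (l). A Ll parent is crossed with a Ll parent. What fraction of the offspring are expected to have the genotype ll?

Punnett square for Ll × Ll:
Offspring genotypes: 1 LL, 2 Ll, 1 ll
Total offspring: 4
Count with target: 1
Probability: 1/4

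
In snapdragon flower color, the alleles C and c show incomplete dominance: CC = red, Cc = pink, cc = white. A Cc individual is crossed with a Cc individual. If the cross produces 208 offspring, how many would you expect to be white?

Punnett square for Cc × Cc:
Offspring genotypes: 1 CC, 2 Cc, 1 cc
Phenotype counts: 1 red, 2 pink, 1 white
white: 1 out of 4 → fraction 1/4
Expected count = 1/4 × 208 = 52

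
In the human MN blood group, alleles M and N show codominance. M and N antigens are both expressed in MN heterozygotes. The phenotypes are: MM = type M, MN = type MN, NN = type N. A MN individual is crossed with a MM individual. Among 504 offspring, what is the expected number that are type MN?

Punnett square for MN × MM:
Offspring genotypes: 2 MM, 2 MN
Phenotype counts: 2 type M, 2 type MN
type MN: 2 out of 4 → fraction 1/2
Expected count = 1/2 × 504 = 252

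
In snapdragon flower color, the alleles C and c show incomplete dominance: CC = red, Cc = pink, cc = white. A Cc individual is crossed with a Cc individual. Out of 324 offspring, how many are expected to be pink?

Punnett square for Cc × Cc:
Offspring genotypes: 1 CC, 2 Cc, 1 cc
Phenotype counts: 1 red, 2 pink, 1 white
pink: 2 out of 4 → fraction 1/2
Expected count = 1/2 × 324 = 162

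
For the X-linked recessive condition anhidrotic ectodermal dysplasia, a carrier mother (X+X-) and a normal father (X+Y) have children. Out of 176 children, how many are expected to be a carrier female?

Cross: X+X- × X+Y
Offspring: 1 X+X+, 1 X+Y, 1 X+X-, 1 X-Y
Probability of a carrier female: 1/4
Expected count = 1/4 × 176 = 44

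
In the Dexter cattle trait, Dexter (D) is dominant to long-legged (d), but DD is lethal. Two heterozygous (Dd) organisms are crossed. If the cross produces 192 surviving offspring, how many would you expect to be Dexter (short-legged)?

Cross: Dd × Dd
Punnett square offspring (before lethality): 1 DD, 2 Dd, 1 dd
The DD genotype is lethal (embryos die); surviving offspring: 2 Dd, 1 dd
Dexter (short-legged): 2 out of 3 → fraction 2/3
Expected count = 2/3 × 192 = 128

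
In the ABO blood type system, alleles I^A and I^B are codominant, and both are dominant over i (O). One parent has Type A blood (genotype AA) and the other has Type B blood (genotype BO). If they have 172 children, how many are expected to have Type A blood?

Cross: AA × BO
Possible offspring genotypes: 2 AB, 2 AO
Blood type counts: 2 Type AB, 2 Type A
Probability of Type A: 2/4 = 1/2
Expected count = 1/2 × 172 = 86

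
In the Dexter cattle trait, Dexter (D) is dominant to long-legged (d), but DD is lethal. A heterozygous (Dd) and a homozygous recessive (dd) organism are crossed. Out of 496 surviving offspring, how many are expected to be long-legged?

Cross: Dd × dd
Punnett square offspring (before lethality): 2 Dd, 2 dd
No DD offspring are produced in this cross.
long-legged: 2 out of 4 → fraction 1/2
Expected count = 1/2 × 496 = 248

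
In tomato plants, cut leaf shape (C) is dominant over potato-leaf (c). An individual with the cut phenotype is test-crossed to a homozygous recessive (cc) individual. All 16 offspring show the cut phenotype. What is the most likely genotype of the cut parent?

Test cross: ? × cc
All offspring are cut.
If the unknown parent were heterozygous (Cc), about half of 16 offspring would be potato-leaf; none are. The unknown parent is most likely homozygous dominant (CC).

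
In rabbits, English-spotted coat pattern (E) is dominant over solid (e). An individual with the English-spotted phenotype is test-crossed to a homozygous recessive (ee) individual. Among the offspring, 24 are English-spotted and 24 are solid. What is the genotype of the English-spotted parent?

Test cross: ? × ee
Offspring: 24 English-spotted, 24 solid — approximately 1:1.
A 1:1 ratio in a test cross indicates the unknown parent is heterozygous (Ee).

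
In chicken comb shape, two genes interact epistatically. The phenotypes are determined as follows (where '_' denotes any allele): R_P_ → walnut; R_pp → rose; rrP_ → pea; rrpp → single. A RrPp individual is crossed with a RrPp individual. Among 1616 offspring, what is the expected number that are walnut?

Cross: RrPp × RrPp — consider each gene separately:
R gene: Rr × Rr → 1 RR, 2 Rr, 1 rr → 3 R_ : 1 rr (out of 4)
P gene: Pp × Pp → 1 PP, 2 Pp, 1 pp → 3 P_ : 1 pp (out of 4)
Genotype classes (out of 4 × 4 = 16): R_P_ = 3×3 = 9; R_pp = 3×1 = 3; rrP_ = 1×3 = 3; rrpp = 1×1 = 1
Apply the phenotype rules: R_P_ (9) → walnut; R_pp (3) → rose; rrP_ (3) → pea; rrpp (1) → single
Phenotype counts (out of 16): 9 walnut, 3 rose, 3 pea, 1 single
walnut: 9 out of 16 → fraction 9/16
Expected count = 9/16 × 1616 = 909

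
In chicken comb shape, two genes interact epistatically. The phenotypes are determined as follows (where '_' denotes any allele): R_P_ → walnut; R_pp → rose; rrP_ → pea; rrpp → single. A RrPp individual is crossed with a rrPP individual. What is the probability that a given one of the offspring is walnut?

Cross: RrPp × rrPP — consider each gene separately:
R gene: Rr × rr → 2 Rr, 2 rr → 2 R_ : 2 rr (out of 4)
P gene: Pp × PP → 2 PP, 2 Pp → 4 P_ (out of 4)
Genotype classes (out of 4 × 4 = 16): R_P_ = 2×4 = 8; rrP_ = 2×4 = 8
Apply the phenotype rules: R_P_ (8) → walnut; rrP_ (8) → pea
Phenotype counts (out of 16): 8 walnut, 8 pea
walnut: 8 out of 16
Probability: 8/16 = 1/2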